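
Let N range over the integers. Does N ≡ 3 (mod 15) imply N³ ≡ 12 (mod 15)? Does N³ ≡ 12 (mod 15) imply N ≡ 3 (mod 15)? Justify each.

Both directions hold; the statement is true.

(⟹) Suppose N ≡ 3 (mod 15). Write N = 15j + 3. Then (15j + 3)³ = 3375j³ + 2025j² + 405j + 27 = 15(225j³ + 135j² + 27j + 1) + 12, so N³ ≡ 12 (mod 15).

(⟸) Conversely, suppose N³ ≡ 12 (mod 15). The only residue r in {0, …, 14} with r³ ≡ 12 (mod 15) is r = 3, so N ≡ 3 (mod 15).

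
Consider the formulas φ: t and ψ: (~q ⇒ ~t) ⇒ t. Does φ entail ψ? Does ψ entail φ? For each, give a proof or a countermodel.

(⇒) Assume the antecedent. If q is true, the antecedent forces (q = T, t = T), and (~q ⇒ ~t) ⇒ t holds there. If q is false, the antecedent forces (q = F, t = T), and (~q ⇒ ~t) ⇒ t holds there. Either way (~q ⇒ ~t) ⇒ t holds.

(⇐) Assume the antecedent. If q is true, the antecedent forces (q = T, t = T), and t holds there. If q is false, the antecedent forces (q = F, t = T), and t holds there. Either way t holds.

Equivalent; both directions hold.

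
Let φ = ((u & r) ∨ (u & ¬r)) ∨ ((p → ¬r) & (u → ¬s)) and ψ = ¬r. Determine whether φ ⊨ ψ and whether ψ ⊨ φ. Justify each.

(⇐) Assume the antecedent. If r is true, the antecedent cannot hold. If r is false, the consequent reduces to true regardless of the other variables. Either way the consequent holds.

(⇒) This fails. Under r = T, p = F, u = F, s = F, the left side is true but the right side is false.

(⇒) fails; (⇐) holds.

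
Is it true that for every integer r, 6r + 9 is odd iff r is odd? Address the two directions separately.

Only the reverse direction holds.

(⟹) This fails: take r = 4. Then 6r + 9 = 33, which is odd, yet r = 4 is even, not odd.

(⟸) Suppose r is odd. Since 6 is even, 6r is even for every r, so 6r + 9 has the same parity as 9, which is odd. Hence 6r + 9 is odd.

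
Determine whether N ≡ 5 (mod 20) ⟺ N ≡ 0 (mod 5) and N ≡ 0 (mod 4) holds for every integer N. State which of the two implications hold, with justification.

(⟹) This fails: N = 5 gives 5 ≡ 5 (mod 20) but 5 ≡ 1 (mod 4), so the conjunction on the right does not hold.

(⟸) This fails: N = 0 satisfies both congruences on the right (0 ≡ 0 mod 5 and 0 ≡ 0 mod 4) yet 0 ≡ 0 (mod 20), not 5.

Both directions fail.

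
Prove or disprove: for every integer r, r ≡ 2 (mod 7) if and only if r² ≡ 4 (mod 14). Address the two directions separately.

(⟹) This fails: take r = 9. Then 9 ≡ 2 (mod 7), but 9² = 81 ≡ 11 (mod 14), not 4.

(⟸) This fails: take r = 12. Then 12² = 144 ≡ 4 (mod 14), yet 12 ≡ 5 (mod 7), not 2.

Neither implication holds.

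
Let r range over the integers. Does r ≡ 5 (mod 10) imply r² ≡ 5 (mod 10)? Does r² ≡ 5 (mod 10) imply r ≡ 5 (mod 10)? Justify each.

Both directions hold.

[⇒] Suppose r ≡ 5 (mod 10). Write r = 10j + 5. Then (10j + 5)² = 100j² + 100j + 25 = 10(10j² + 10j + 2) + 5, so r² ≡ 5 (mod 10).

[⇐] Conversely, suppose r² ≡ 5 (mod 10). The only residue r in {0, …, 9} with r² ≡ 5 (mod 10) is r = 5, so r ≡ 5 (mod 10).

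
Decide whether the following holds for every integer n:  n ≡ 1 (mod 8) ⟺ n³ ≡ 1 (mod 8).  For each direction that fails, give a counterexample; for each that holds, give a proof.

The biconditional holds.

[⇒] Suppose n ≡ 1 (mod 8). Write n = 8j + 1. Then (8j + 1)³ = 512j³ + 192j² + 24j + 1 = 8(64j³ + 24j² + 3j) + 1, so n³ ≡ 1 (mod 8).

[⇐] Conversely, suppose n³ ≡ 1 (mod 8). The only residue r in {0, …, 7} with r³ ≡ 1 (mod 8) is r = 1, so n ≡ 1 (mod 8).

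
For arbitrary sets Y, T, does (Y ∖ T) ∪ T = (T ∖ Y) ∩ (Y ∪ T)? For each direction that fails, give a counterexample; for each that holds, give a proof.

(⊆) fails; (⊇) holds.

(⟸) Let x ∈ (T ∖ Y) ∩ (Y ∪ T). Then x ∈ T and x ∉ Y, from which x ∈ (Y ∖ T) ∪ T.

(⟹) This inclusion fails. Take Y = {1}, T = ∅; then 1 ∈ (Y ∖ T) ∪ T but 1 ∉ (T ∖ Y) ∩ (Y ∪ T).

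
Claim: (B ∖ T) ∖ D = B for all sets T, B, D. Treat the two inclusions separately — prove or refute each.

(⊆) holds; (⊇) fails.

(⊆) Let x ∈ (B ∖ T) ∖ D. Then x ∈ B and x ∉ T, D, from which x ∈ B.

(⊇) This inclusion fails. Take T = {1}, B = {1}, D = ∅; then 1 ∈ B but 1 ∉ (B ∖ T) ∖ D.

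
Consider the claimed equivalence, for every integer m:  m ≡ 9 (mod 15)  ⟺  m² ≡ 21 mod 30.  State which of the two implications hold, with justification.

Neither implication holds.

(→) This fails: take m = 24. Then 24 ≡ 9 (mod 15), but 24² = 576 ≡ 6 (mod 30), not 21.

(←) This fails: take m = 21. Then 21² = 441 ≡ 21 (mod 30), yet 21 ≡ 6 (mod 15), not 9.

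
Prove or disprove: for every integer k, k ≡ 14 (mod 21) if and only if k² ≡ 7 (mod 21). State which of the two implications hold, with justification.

Only the forward implication holds.

[⇐] This fails: take k = 7. Then 7² = 49 ≡ 7 (mod 21), yet 7 ≡ 7 (mod 21), not 14.

[⇒] Suppose k ≡ 14 (mod 21). Write k = 21j + 14. Then (21j + 14)² = 441j² + 588j + 196 = 21(21j² + 28j + 9) + 7, so k² ≡ 7 (mod 21).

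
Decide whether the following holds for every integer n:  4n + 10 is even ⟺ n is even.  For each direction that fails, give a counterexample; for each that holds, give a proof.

Only the reverse direction holds.

(→) This fails: take n = 7. Then 4n + 10 = 38, which is even, yet n = 7 is odd, not even.

(←) Suppose n is even. Since 4 is even, 4n is even for every n, so 4n + 10 has the same parity as 10, which is even. Hence 4n + 10 is even.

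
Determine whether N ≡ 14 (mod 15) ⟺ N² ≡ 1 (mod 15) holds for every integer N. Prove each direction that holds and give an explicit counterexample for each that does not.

(⟹) Suppose N ≡ 14 (mod 15). Write N = 15j + 14. Then (15j + 14)² = 225j² + 420j + 196 = 15(15j² + 28j + 13) + 1, so N² ≡ 1 (mod 15).

(⟸) This fails: take N = 1. Then 1² = 1 ≡ 1 (mod 15), yet 1 ≡ 1 (mod 15), not 14.

The forward direction holds; the converse fails.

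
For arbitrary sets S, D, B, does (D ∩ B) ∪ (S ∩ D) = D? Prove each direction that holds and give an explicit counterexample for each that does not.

The sets are not equal: only the forward inclusion holds.

(⊇) This inclusion fails. Take S = ∅, D = {1}, B = ∅; then 1 ∈ D but 1 ∉ (D ∩ B) ∪ (S ∩ D).

(⊆) Let x ∈ (D ∩ B) ∪ (S ∩ D). Then either x ∈ S ∩ D and x ∉ B; or x ∈ D ∩ B and x ∉ S; or x ∈ S ∩ D ∩ B. In each case x ∈ D, so (D ∩ B) ∪ (S ∩ D) ⊆ D.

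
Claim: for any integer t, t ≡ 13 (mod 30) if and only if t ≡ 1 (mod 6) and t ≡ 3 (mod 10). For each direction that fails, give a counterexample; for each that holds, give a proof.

Both directions hold.

[⇒] Suppose t ≡ 13 (mod 30); write t = 30j + 13. Since 6 ∣ 30, reducing mod 6 gives t ≡ 13 ≡ 1 (mod 6); since 10 ∣ 30, reducing mod 10 gives t ≡ 13 ≡ 3 (mod 10).

[⇐] Conversely, if t ≡ 1 (mod 6) and t ≡ 3 (mod 10), then by the Chinese remainder theorem t ≡ 13 (mod 30). This is exactly t ≡ 13 (mod 30).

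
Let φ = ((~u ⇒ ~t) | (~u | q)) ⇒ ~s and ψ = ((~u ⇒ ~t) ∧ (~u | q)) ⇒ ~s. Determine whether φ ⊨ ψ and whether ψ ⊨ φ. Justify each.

Not equivalent: only (⇒) holds.

(⟹) Assume the antecedent. If s is true, the antecedent cannot hold. If s is false, ((~u ⇒ ~t) ∧ (~u | q)) ⇒ ~s reduces to true regardless of the other variables. Either way ((~u ⇒ ~t) ∧ (~u | q)) ⇒ ~s holds.

(⟸) This fails. Under s = T, u = T, q = F, t = F, the left side is false but the right side is true.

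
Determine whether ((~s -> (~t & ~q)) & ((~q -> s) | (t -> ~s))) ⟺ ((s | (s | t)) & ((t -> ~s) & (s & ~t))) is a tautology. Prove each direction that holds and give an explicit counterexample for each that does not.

(⇒) fails; (⇐) holds.

Converse. Assume the antecedent. If t is true, the antecedent cannot hold. If t is false, the antecedent forces (t = F, q = F, s = T) or (t = F, q = T, s = T), and the consequent holds there. Either way the consequent holds.

Forward direction. This fails. Under t = F, q = F, s = F, the left side is true but the right side is false.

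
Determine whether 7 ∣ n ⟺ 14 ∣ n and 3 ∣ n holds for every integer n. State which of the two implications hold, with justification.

The forward direction fails; the converse holds.

(⟹) This fails: take n = 7. Certainly 7 ∣ 7, but 14 ∤ 7.

(⟸) Suppose 14 ∣ n and 3 ∣ n. Any common multiple of 14 and 3 is a multiple of their lcm; here gcd(14, 3) = 1, so lcm(14, 3) = 14·3 = 42, so 42 ∣ n. Since 7 ∣ 42, it follows that 7 ∣ n.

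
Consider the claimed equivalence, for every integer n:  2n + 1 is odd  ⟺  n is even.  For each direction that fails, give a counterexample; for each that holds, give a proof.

The forward direction fails; the converse holds.

[⇐] Suppose n is even. Since 2 is even, 2n is even for every n, so 2n + 1 has the same parity as 1, which is odd. Hence 2n + 1 is odd.

[⇒] This fails: take n = 7. Then 2n + 1 = 15, which is odd, yet n = 7 is odd, not even.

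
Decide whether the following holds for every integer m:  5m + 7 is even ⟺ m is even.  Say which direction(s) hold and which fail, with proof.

Neither direction holds.

Forward direction. This fails: m = 5 gives 5m + 7 = 32, which is even, but 5 is odd, not even.

Converse. This also fails: m = 4 is even, but 5m + 7 = 27 is odd, not even.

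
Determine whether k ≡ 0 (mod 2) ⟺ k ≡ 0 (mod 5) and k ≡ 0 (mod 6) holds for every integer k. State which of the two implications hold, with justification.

Only the reverse direction holds.

(←) If k ≡ 0 (mod 5) and k ≡ 0 (mod 6), then by the Chinese remainder theorem k ≡ 0 (mod 30). Since 0 ≡ 0 (mod 2) and 2 ∣ 30, we get k ≡ 0 (mod 2).

(→) This fails: k = 2 gives 2 ≡ 0 (mod 2) but 2 ≡ 2 (mod 5), so the conjunction on the right does not hold.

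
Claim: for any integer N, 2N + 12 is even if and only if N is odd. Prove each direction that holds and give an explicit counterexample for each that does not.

The forward direction fails; the converse holds.

[⇐] Suppose N is odd. Since 2 is even, 2N is even for every N, so 2N + 12 has the same parity as 12, which is even. Hence 2N + 12 is even.

[⇒] This fails: take N = 0. Then 2N + 12 = 12, which is even, yet N = 0 is even, not odd.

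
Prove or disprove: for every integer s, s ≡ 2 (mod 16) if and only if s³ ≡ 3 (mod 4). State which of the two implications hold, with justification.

Neither implication holds.

[⇒] This fails: take s = 2. Then 2 ≡ 2 (mod 16), but 2³ = 8 ≡ 0 (mod 4), not 3.

[⇐] This fails: take s = 3. Then 3³ = 27 ≡ 3 (mod 4), yet 3 ≡ 3 (mod 16), not 2.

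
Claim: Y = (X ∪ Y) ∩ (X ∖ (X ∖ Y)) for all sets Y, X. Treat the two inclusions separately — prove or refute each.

(⊆) This inclusion fails. Take Y = {1}, X = ∅; then 1 ∈ Y but 1 ∉ (X ∪ Y) ∩ (X ∖ (X ∖ Y)).

(⊇) Let x ∈ (X ∪ Y) ∩ (X ∖ (X ∖ Y)). Then x ∈ Y ∩ X, from which x ∈ Y.

(⊆) fails; (⊇) holds.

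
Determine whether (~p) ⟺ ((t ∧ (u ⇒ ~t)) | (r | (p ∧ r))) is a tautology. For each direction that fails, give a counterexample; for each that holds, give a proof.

(⟹) This fails. Under t = F, u = F, r = F, p = F, the left side is true but the right side is false.

(⟸) This fails. Under t = T, u = F, r = F, p = T, the left side is false but the right side is true.

Neither direction holds.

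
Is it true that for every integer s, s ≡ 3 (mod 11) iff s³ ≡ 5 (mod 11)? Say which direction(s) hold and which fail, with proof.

(←) Suppose s³ ≡ 5 (mod 11). The only residue r in {0, …, 10} with r³ ≡ 5 (mod 11) is r = 3, so s ≡ 3 (mod 11).

(→) Suppose s ≡ 3 (mod 11). Write s = 11j + 3. Then (11j + 3)³ = 1331j³ + 1089j² + 297j + 27 = 11(121j³ + 99j² + 27j + 2) + 5, so s³ ≡ 5 (mod 11).

Equivalent; both directions hold.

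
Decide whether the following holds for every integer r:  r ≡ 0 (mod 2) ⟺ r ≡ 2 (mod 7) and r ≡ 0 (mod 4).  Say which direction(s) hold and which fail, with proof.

(⟹) This fails: r = 0 gives 0 ≡ 0 (mod 2) but 0 ≡ 0 (mod 7), so the conjunction on the right does not hold.

(⟸) Conversely, if r ≡ 2 (mod 7) and r ≡ 0 (mod 4), then by the Chinese remainder theorem r ≡ 16 (mod 28). Since 16 ≡ 0 (mod 2) and 2 ∣ 28, we get r ≡ 0 (mod 2).

Only the converse holds.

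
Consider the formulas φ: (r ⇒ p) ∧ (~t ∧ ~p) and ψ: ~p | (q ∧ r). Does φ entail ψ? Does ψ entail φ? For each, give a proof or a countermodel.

Only the forward direction holds.

(⇒) Assume the antecedent. If r is true, the antecedent cannot hold. If r is false, the antecedent forces (r = F, q = F, p = F, t = F) or (r = F, q = T, p = F, t = F), and ~p | (q ∧ r) holds there. Either way ~p | (q ∧ r) holds.

(⇐) This fails. Under r = T, q = F, p = F, t = F, the left side is false but the right side is true.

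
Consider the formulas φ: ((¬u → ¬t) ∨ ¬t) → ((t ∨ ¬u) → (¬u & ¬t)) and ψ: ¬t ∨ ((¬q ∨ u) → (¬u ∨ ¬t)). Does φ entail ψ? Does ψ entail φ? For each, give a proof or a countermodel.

(→) Assume the antecedent. If t is true, the antecedent forces (q = F, t = T, u = F) or (q = T, t = T, u = F), and ¬t ∨ ((¬q ∨ u) → (¬u ∨ ¬t)) holds there. If t is false, ¬t ∨ ((¬q ∨ u) → (¬u ∨ ¬t)) reduces to true regardless of the other variables. Either way ¬t ∨ ((¬q ∨ u) → (¬u ∨ ¬t)) holds.

(←) Assume the antecedent. If t is true, the antecedent forces (q = F, t = T, u = F) or (q = T, t = T, u = F), and the consequent holds there. If t is false, the consequent reduces to true regardless of the other variables. Either way the consequent holds.

Equivalent; both directions hold.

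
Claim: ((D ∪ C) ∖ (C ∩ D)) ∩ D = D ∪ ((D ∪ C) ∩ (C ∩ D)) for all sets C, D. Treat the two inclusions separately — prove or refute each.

Forward inclusion. Let x ∈ ((D ∪ C) ∖ (C ∩ D)) ∩ D. Then x ∈ D and x ∉ C, from which x ∈ D ∪ ((D ∪ C) ∩ (C ∩ D)).

Reverse inclusion. This inclusion fails. Take C = {1}, D = {1}; then 1 ∈ D ∪ ((D ∪ C) ∩ (C ∩ D)) but 1 ∉ ((D ∪ C) ∖ (C ∩ D)) ∩ D.

(⊆) holds; (⊇) fails.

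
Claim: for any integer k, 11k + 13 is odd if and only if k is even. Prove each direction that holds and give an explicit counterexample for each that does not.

The biconditional holds.

(⇐) Suppose k is even; write k = 2j. Then 11k + 13 = 11·(2j) + 13 = 2·11j + 13, which is odd.

(⇒) Suppose 11k + 13 is odd. Since 11 is odd, 11k and k have the same parity, so 11k + 13 ≡ k + 13 (mod 2). As 13 is odd, 11k + 13 is odd exactly when k is even. Thus k is even.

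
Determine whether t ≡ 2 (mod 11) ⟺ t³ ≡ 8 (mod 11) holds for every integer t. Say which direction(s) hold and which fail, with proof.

The biconditional holds.

[⇒] Suppose t ≡ 2 (mod 11). Write t = 11j + 2. Then (11j + 2)³ = 1331j³ + 726j² + 132j + 8 = 11(121j³ + 66j² + 12j) + 8, so t³ ≡ 8 (mod 11).

[⇐] Conversely, suppose t³ ≡ 8 (mod 11). The only residue r in {0, …, 10} with r³ ≡ 8 (mod 11) is r = 2, so t ≡ 2 (mod 11).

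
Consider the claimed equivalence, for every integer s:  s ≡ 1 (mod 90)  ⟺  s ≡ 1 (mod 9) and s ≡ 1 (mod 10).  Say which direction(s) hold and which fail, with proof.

The biconditional holds.

(⇐) If s ≡ 1 (mod 9) and s ≡ 1 (mod 10), then by the Chinese remainder theorem s ≡ 1 (mod 90). This is exactly s ≡ 1 (mod 90).

(⇒) Suppose s ≡ 1 (mod 90); write s = 90j + 1. Since 9 ∣ 90, reducing mod 9 gives s ≡ 1 (mod 9); since 10 ∣ 90, reducing mod 10 gives s ≡ 1 (mod 10).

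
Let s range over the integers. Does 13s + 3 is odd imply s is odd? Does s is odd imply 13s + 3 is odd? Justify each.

(⇒) This fails: s = 6 gives 13s + 3 = 81, which is odd, but 6 is even, not odd.

(⇐) This also fails: s = 3 is odd, but 13s + 3 = 42 is even, not odd.

Neither implication holds.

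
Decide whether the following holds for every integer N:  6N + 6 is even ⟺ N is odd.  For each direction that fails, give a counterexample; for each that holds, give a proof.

[⇒] This fails: take N = 0. Then 6N + 6 = 6, which is even, yet N = 0 is even, not odd.

[⇐] Suppose N is odd. Since 6 is even, 6N is even for every N, so 6N + 6 has the same parity as 6, which is even. Hence 6N + 6 is even.

(⇒) fails; (⇐) holds.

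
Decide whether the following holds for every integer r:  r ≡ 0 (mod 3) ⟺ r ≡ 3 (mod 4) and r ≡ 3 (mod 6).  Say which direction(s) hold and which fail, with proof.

[⇒] This fails: r = 0 gives 0 ≡ 0 (mod 3) but 0 ≡ 0 (mod 4), so the conjunction on the right does not hold.

[⇐] Conversely, if r ≡ 3 (mod 4) and r ≡ 3 (mod 6), then by the Chinese remainder theorem r ≡ 3 (mod 12). Since 3 ≡ 0 (mod 3) and 3 ∣ 12, we get r ≡ 0 (mod 3).

The forward direction fails; the converse holds.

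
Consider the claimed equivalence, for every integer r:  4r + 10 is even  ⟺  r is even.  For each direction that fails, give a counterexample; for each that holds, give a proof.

(→) This fails: take r = 7. Then 4r + 10 = 38, which is even, yet r = 7 is odd, not even.

(←) Suppose r is even. Since 4 is even, 4r is even for every r, so 4r + 10 has the same parity as 10, which is even. Hence 4r + 10 is even.

The forward direction fails; the converse holds.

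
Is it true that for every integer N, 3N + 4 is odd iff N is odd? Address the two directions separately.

Both directions hold; the statement is true.

(←) Suppose N is odd; write N = 2j + 1. Then 3N + 4 = 3·(2j + 1) + 4 = 2·3j + 7, which is odd.

(→) Suppose 3N + 4 is odd. Since 3 is odd, 3N and N have the same parity, so 3N + 4 ≡ N + 4 (mod 2). As 4 is even, 3N + 4 is odd exactly when N is odd. Thus N is odd.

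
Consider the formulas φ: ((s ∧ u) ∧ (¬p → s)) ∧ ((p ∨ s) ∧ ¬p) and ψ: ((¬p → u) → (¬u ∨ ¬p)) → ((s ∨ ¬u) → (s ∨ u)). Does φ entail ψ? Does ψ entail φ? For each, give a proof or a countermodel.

Only the forward direction holds.

(→) Assume the antecedent. If u is true, the consequent reduces to true regardless of the other variables. If u is false, the antecedent cannot hold. Either way the consequent holds.

(←) This fails. Under u = T, p = F, s = F, the left side is false but the right side is true.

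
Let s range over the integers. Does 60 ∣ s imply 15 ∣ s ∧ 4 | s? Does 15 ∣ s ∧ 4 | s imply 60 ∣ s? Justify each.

Both directions hold.

(⟹) If 60 ∣ s, write s = 60q. Since 60 = 4·15, s = 15·(4q), so 15 ∣ s; and since 60 = 15·4, s = 4·(15q), so 4 ∣ s.

(⟸) Suppose 15 ∣ s and 4 ∣ s. Any common multiple of 15 and 4 is a multiple of their lcm; here gcd(15, 4) = 1, so lcm(15, 4) = 15·4 = 60, so 60 ∣ s.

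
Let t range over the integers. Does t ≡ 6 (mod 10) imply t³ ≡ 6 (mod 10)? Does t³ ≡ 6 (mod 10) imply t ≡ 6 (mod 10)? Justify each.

Both directions hold.

(⇒) Suppose t ≡ 6 (mod 10). Write t = 10j + 6. Then (10j + 6)³ = 1000j³ + 1800j² + 1080j + 216 = 10(100j³ + 180j² + 108j + 21) + 6, so t³ ≡ 6 (mod 10).

(⇐) Conversely, suppose t³ ≡ 6 (mod 10). The only residue r in {0, …, 9} with r³ ≡ 6 (mod 10) is r = 6, so t ≡ 6 (mod 10).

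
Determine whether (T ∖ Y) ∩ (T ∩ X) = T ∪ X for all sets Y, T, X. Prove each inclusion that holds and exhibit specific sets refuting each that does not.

(⊆) Let x ∈ (T ∖ Y) ∩ (T ∩ X). Then x ∈ T ∩ X and x ∉ Y, from which x ∈ T ∪ X.

(⊇) This inclusion fails. Take Y = ∅, T = {1}, X = ∅; then 1 ∈ T ∪ X but 1 ∉ (T ∖ Y) ∩ (T ∩ X).

The sets are not equal: only the forward inclusion holds.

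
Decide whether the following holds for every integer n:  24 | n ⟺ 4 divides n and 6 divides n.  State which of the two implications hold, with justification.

Only the forward direction holds.

(⇒) If 24 ∣ n, write n = 24q. Since 24 = 6·4, n = 4·(6q), so 4 ∣ n; and since 24 = 4·6, n = 6·(4q), so 6 ∣ n.

(⇐) This fails: take n = 12. Both 4 ∣ 12 and 6 ∣ 12, yet 12 is not a multiple of 24 (since 12 = 0·24 + 12), so 24 ∤ 12.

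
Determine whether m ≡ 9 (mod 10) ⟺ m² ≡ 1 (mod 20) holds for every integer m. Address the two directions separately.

Only the forward implication holds.

(⟹) Suppose m ≡ 9 (mod 10). Working modulo 20, m ∈ {9, 19}; for each such r, r² ≡ 1 (mod 20).

(⟸) This fails: take m = 1. Then 1² = 1 ≡ 1 (mod 20), yet 1 ≡ 1 (mod 10), not 9.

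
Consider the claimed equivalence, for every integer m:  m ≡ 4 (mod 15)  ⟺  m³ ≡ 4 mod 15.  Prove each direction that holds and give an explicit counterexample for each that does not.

Both directions hold.

Converse. Suppose m³ ≡ 4 (mod 15). The only residue r in {0, …, 14} with r³ ≡ 4 (mod 15) is r = 4, so m ≡ 4 (mod 15).

Forward direction. Suppose m ≡ 4 (mod 15). Write m = 15j + 4. Then (15j + 4)³ = 3375j³ + 2700j² + 720j + 64 = 15(225j³ + 180j² + 48j + 4) + 4, so m³ ≡ 4 (mod 15).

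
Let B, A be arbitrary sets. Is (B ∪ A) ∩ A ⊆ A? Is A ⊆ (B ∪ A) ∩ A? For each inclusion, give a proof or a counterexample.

Both inclusions hold; the sets are equal.

(⟹) Let x ∈ (B ∪ A) ∩ A. Then either x ∈ A and x ∉ B; or x ∈ B ∩ A. In each case x ∈ A, so (B ∪ A) ∩ A ⊆ A.

(⟸) Let x ∈ A. Then either x ∈ A and x ∉ B; or x ∈ B ∩ A. In each case x ∈ (B ∪ A) ∩ A, so A ⊆ (B ∪ A) ∩ A.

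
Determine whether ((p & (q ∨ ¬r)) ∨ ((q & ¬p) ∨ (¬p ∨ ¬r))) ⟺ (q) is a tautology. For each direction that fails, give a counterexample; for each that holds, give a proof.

[⇒] This fails. Under q = F, r = F, p = F, the left side is true but the right side is false.

[⇐] Assume the antecedent. If q is true, the consequent reduces to true regardless of the other variables. If q is false, the antecedent cannot hold. Either way the consequent holds.

(⇒) fails; (⇐) holds.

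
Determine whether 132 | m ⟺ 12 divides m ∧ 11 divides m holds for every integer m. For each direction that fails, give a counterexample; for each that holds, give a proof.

Converse. Suppose 12 ∣ m and 11 ∣ m. Any common multiple of 12 and 11 is a multiple of their lcm; here gcd(12, 11) = 1, so lcm(12, 11) = 12·11 = 132, so 132 ∣ m.

Forward direction. If 132 ∣ m, write m = 132q. Since 132 = 11·12, m = 12·(11q), so 12 ∣ m; and since 132 = 12·11, m = 11·(12q), so 11 ∣ m.

Both implications hold.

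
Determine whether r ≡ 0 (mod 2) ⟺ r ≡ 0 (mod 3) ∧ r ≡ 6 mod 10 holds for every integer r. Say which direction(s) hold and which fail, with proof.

The forward direction fails; the converse holds.

Converse. If r ≡ 0 (mod 3) and r ≡ 6 (mod 10), then by the Chinese remainder theorem r ≡ 6 (mod 30). Since 6 ≡ 0 (mod 2) and 2 ∣ 30, we get r ≡ 0 (mod 2).

Forward direction. This fails: r = 0 gives 0 ≡ 0 (mod 2) but 0 ≡ 0 (mod 10), so the conjunction on the right does not hold.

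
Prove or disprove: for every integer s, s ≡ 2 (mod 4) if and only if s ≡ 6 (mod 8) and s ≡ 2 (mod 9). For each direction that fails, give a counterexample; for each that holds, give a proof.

Only the reverse direction holds.

(→) This fails: s = 2 gives 2 ≡ 2 (mod 4) but 2 ≡ 2 (mod 8), so the conjunction on the right does not hold.

(←) Conversely, if s ≡ 6 (mod 8) and s ≡ 2 (mod 9), then by the Chinese remainder theorem s ≡ 38 (mod 72). Since 38 ≡ 2 (mod 4) and 4 ∣ 72, we get s ≡ 2 (mod 4).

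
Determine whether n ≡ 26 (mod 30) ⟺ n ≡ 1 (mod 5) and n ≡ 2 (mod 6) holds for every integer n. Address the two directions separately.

Both directions hold.

(→) Suppose n ≡ 26 (mod 30); write n = 30j + 26. Since 5 ∣ 30, reducing mod 5 gives n ≡ 26 ≡ 1 (mod 5); since 6 ∣ 30, reducing mod 6 gives n ≡ 26 ≡ 2 (mod 6).

(←) Conversely, if n ≡ 1 (mod 5) and n ≡ 2 (mod 6), then by the Chinese remainder theorem n ≡ 26 (mod 30). This is exactly n ≡ 26 (mod 30).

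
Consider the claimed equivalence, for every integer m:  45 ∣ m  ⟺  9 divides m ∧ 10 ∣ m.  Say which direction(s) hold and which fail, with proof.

(⇒) fails; (⇐) holds.

(←) Suppose 9 ∣ m and 10 ∣ m. Any common multiple of 9 and 10 is a multiple of their lcm; here gcd(9, 10) = 1, so lcm(9, 10) = 9·10 = 90, so 90 ∣ m. Since 45 ∣ 90, it follows that 45 ∣ m.

(→) This fails: take m = 45. Certainly 45 ∣ 45, but 10 ∤ 45.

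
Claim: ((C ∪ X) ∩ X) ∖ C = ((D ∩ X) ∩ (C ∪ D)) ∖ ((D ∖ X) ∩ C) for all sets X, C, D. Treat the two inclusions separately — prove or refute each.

Both inclusions fail.

(⟹) This inclusion fails. Take X = {1}, C = ∅, D = ∅; then 1 ∈ ((C ∪ X) ∩ X) ∖ C but 1 ∉ ((D ∩ X) ∩ (C ∪ D)) ∖ ((D ∖ X) ∩ C).

(⟸) This inclusion fails. Take X = {1}, C = {1}, D = {1}; then 1 ∈ ((D ∩ X) ∩ (C ∪ D)) ∖ ((D ∖ X) ∩ C) but 1 ∉ ((C ∪ X) ∩ X) ∖ C.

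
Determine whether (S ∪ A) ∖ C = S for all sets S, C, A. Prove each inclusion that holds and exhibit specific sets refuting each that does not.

(⊆) This inclusion fails. Take S = ∅, C = ∅, A = {1}; then 1 ∈ (S ∪ A) ∖ C but 1 ∉ S.

(⊇) This inclusion fails. Take S = {1}, C = {1}, A = ∅; then 1 ∈ S but 1 ∉ (S ∪ A) ∖ C.

Both inclusions fail.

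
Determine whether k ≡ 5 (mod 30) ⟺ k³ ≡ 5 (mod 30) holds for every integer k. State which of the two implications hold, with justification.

Both implications hold.

(→) Suppose k ≡ 5 (mod 30). Write k = 30j + 5. Then (30j + 5)³ = 27000j³ + 13500j² + 2250j + 125 = 30(900j³ + 450j² + 75j + 4) + 5, so k³ ≡ 5 (mod 30).

(←) Conversely, suppose k³ ≡ 5 (mod 30). The only residue r in {0, …, 29} with r³ ≡ 5 (mod 30) is r = 5, so k ≡ 5 (mod 30).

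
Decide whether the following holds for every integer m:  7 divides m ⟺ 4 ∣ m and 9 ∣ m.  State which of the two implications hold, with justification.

(⟹) This fails: take m = 7. Certainly 7 ∣ 7, but 4 ∤ 7.

(⟸) This fails: take m = 36. Both 4 ∣ 36 and 9 ∣ 36, yet 36 is not a multiple of 7 (since 36 = 5·7 + 1), so 7 ∤ 36.

Both directions fail.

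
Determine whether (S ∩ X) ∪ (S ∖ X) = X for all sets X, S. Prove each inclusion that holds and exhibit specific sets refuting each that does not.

Forward inclusion. This inclusion fails. Take X = ∅, S = {1}; then 1 ∈ (S ∩ X) ∪ (S ∖ X) but 1 ∉ X.

Reverse inclusion. This inclusion fails. Take X = {1}, S = ∅; then 1 ∈ X but 1 ∉ (S ∩ X) ∪ (S ∖ X).

Both inclusions fail.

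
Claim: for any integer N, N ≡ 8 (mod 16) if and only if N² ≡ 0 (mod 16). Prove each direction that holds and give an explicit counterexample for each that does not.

Only the forward direction holds.

(→) Suppose N ≡ 8 (mod 16). Write N = 16j + 8. Then (16j + 8)² = 256j² + 256j + 64 = 16(16j² + 16j + 4) + 0, so N² ≡ 0 (mod 16).

(←) This fails: take N = 0. Then 0² = 0 ≡ 0 (mod 16), yet 0 ≡ 0 (mod 16), not 8.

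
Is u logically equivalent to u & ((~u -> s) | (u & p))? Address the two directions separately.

[⇐] Assume the antecedent. If p is true, the antecedent forces (p = T, s = F, u = T) or (p = T, s = T, u = T), and u holds there. If p is false, the antecedent forces (p = F, s = F, u = T) or (p = F, s = T, u = T), and u holds there. Either way u holds.

[⇒] Assume the antecedent. If p is true, the antecedent forces (p = T, s = F, u = T) or (p = T, s = T, u = T), and u & ((~u -> s) | (u & p)) holds there. If p is false, the antecedent forces (p = F, s = F, u = T) or (p = F, s = T, u = T), and u & ((~u -> s) | (u & p)) holds there. Either way u & ((~u -> s) | (u & p)) holds.

Both directions hold; the statement is true.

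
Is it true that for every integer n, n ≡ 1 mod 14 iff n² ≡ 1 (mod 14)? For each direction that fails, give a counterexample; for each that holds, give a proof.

(⇒) Suppose n ≡ 1 mod 14. Write n = 14j + 1. Then (14j + 1)² = 196j² + 28j + 1 = 14(14j² + 2j) + 1, so n² ≡ 1 (mod 14).

(⇐) This fails: take n = 13. Then 13² = 169 ≡ 1 (mod 14), yet 13 ≡ 13 (mod 14), not 1.

The forward direction holds; the converse fails.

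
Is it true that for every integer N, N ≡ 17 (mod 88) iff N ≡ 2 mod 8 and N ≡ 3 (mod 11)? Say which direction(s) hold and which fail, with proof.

(⇒) This fails: N = 17 gives 17 ≡ 17 (mod 88) but 17 ≡ 1 (mod 8), so the conjunction on the right does not hold.

(⇐) This fails: N = 58 satisfies both congruences on the right (58 ≡ 2 mod 8 and 58 ≡ 3 mod 11) yet 58 ≡ 58 (mod 88), not 17.

Both directions fail.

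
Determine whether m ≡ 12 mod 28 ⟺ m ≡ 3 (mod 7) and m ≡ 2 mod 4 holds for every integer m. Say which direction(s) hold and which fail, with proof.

Neither direction holds.

[⇒] This fails: m = 12 gives 12 ≡ 12 (mod 28) but 12 ≡ 5 (mod 7), so the conjunction on the right does not hold.

[⇐] This fails: m = 10 satisfies both congruences on the right (10 ≡ 3 mod 7 and 10 ≡ 2 mod 4) yet 10 ≡ 10 (mod 28), not 12.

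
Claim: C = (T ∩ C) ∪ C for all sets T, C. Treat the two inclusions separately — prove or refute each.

(⟹) Let x ∈ C. Then either x ∈ C and x ∉ T; or x ∈ T ∩ C. In each case x ∈ (T ∩ C) ∪ C, so C ⊆ (T ∩ C) ∪ C.

(⟸) Let x ∈ (T ∩ C) ∪ C. Then either x ∈ C and x ∉ T; or x ∈ T ∩ C. In each case x ∈ C, so (T ∩ C) ∪ C ⊆ C.

The two sets are equal.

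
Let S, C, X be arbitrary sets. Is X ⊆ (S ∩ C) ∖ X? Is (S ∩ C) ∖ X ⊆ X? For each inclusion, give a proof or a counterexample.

Neither inclusion holds.

Forward inclusion. This inclusion fails. Take S = ∅, C = ∅, X = {1}; then 1 ∈ X but 1 ∉ (S ∩ C) ∖ X.

Reverse inclusion. This inclusion fails. Take S = {1}, C = {1}, X = ∅; then 1 ∈ (S ∩ C) ∖ X but 1 ∉ X.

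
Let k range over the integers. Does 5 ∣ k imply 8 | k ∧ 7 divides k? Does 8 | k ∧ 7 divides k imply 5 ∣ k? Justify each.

Both directions fail.

(→) This fails: take k = 5. Certainly 5 ∣ 5, but 8 ∤ 5.

(←) This fails: take k = 56. Both 8 ∣ 56 and 7 ∣ 56, yet 56 is not a multiple of 5 (since 56 = 11·5 + 1), so 5 ∤ 56.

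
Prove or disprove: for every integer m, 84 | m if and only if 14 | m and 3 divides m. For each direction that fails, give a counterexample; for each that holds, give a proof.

(⇐) This fails: take m = 42. Both 14 ∣ 42 and 3 ∣ 42, yet 42 is not a multiple of 84 (since 42 = 0·84 + 42), so 84 ∤ 42.

(⇒) If 84 ∣ m, write m = 84q. Since 84 = 6·14, m = 14·(6q), so 14 ∣ m; and since 84 = 28·3, m = 3·(28q), so 3 ∣ m.

Only the forward direction holds.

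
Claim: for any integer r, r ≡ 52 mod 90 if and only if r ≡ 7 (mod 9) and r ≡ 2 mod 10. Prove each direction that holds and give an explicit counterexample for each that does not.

(⟹) Suppose r ≡ 52 (mod 90); write r = 90j + 52. Since 9 ∣ 90, reducing mod 9 gives r ≡ 52 ≡ 7 (mod 9); since 10 ∣ 90, reducing mod 10 gives r ≡ 52 ≡ 2 (mod 10).

(⟸) Conversely, if r ≡ 7 (mod 9) and r ≡ 2 (mod 10), then by the Chinese remainder theorem r ≡ 52 (mod 90). This is exactly r ≡ 52 (mod 90).

Both directions hold; the statement is true.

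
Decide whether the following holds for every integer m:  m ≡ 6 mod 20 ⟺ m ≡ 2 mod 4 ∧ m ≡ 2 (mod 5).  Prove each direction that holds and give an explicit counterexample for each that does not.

Neither direction holds.

Forward direction. This fails: m = 6 gives 6 ≡ 6 (mod 20) but 6 ≡ 1 (mod 5), so the conjunction on the right does not hold.

Converse. This fails: m = 2 satisfies both congruences on the right (2 ≡ 2 mod 4 and 2 ≡ 2 mod 5) yet 2 ≡ 2 (mod 20), not 6.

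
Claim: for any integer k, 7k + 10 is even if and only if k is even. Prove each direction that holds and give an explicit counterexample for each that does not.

Both implications hold.

[⇒] Suppose 7k + 10 is even. Since 7 is odd, 7k and k have the same parity, so 7k + 10 ≡ k + 10 (mod 2). As 10 is even, 7k + 10 is even exactly when k is even. Thus k is even.

[⇐] Conversely, suppose k is even; write k = 2j. Then 7k + 10 = 7·(2j) + 10 = 2·7j + 10, which is even.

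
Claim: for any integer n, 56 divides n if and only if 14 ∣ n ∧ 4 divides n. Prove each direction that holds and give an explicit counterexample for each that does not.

The forward direction holds; the converse fails.

(⇒) If 56 ∣ n, write n = 56q. Since 56 = 4·14, n = 14·(4q), so 14 ∣ n; and since 56 = 14·4, n = 4·(14q), so 4 ∣ n.

(⇐) This fails: take n = 28. Both 14 ∣ 28 and 4 ∣ 28, yet 28 is not a multiple of 56 (since 28 = 0·56 + 28), so 56 ∤ 28.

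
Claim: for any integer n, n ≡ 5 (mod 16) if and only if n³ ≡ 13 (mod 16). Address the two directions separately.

Converse. Suppose n³ ≡ 13 (mod 16). The only residue r in {0, …, 15} with r³ ≡ 13 (mod 16) is r = 5, so n ≡ 5 (mod 16).

Forward direction. Suppose n ≡ 5 (mod 16). Write n = 16j + 5. Then (16j + 5)³ = 4096j³ + 3840j² + 1200j + 125 = 16(256j³ + 240j² + 75j + 7) + 13, so n³ ≡ 13 (mod 16).

The biconditional holds.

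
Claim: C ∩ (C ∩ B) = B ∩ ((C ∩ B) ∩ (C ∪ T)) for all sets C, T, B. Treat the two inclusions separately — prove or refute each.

The two sets are equal.

Forward inclusion. Let x ∈ C ∩ (C ∩ B). Then either x ∈ C ∩ B and x ∉ T; or x ∈ C ∩ T ∩ B. In each case x ∈ B ∩ ((C ∩ B) ∩ (C ∪ T)), so C ∩ (C ∩ B) ⊆ B ∩ ((C ∩ B) ∩ (C ∪ T)).

Reverse inclusion. Let x ∈ B ∩ ((C ∩ B) ∩ (C ∪ T)). Then either x ∈ C ∩ B and x ∉ T; or x ∈ C ∩ T ∩ B. In each case x ∈ C ∩ (C ∩ B), so B ∩ ((C ∩ B) ∩ (C ∪ T)) ⊆ C ∩ (C ∩ B).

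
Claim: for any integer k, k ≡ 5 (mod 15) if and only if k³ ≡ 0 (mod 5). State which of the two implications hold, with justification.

(⇒) holds; (⇐) fails.

(→) Suppose k ≡ 5 (mod 15). Then k³ ≡ 5³ = 125 (mod 15), and since 5 ∣ 15, also k³ ≡ 0 (mod 5).

(←) This fails: take k = 0. Then 0³ = 0 ≡ 0 (mod 5), yet 0 ≡ 0 (mod 15), not 5.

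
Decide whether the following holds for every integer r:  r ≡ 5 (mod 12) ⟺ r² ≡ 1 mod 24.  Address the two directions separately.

[⇒] Suppose r ≡ 5 (mod 12). Working modulo 24, r ∈ {5, 17}; for each such r, r² ≡ 1 (mod 24).

[⇐] This fails: take r = 1. Then 1² = 1 ≡ 1 (mod 24), yet 1 ≡ 1 (mod 12), not 5.

Only the forward implication holds.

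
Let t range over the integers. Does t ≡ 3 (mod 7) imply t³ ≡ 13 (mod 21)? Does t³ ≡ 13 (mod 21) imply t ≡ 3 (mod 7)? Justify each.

Both directions fail.

(⟹) This fails: take t = 3. Then 3 ≡ 3 (mod 7), but 3³ = 27 ≡ 6 (mod 21), not 13.

(⟸) This fails: take t = 13. Then 13³ = 2197 ≡ 13 (mod 21), yet 13 ≡ 6 (mod 7), not 3.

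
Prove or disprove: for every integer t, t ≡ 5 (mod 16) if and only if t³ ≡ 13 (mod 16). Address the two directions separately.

(⟹) Suppose t ≡ 5 (mod 16). Write t = 16j + 5. Then (16j + 5)³ = 4096j³ + 3840j² + 1200j + 125 = 16(256j³ + 240j² + 75j + 7) + 13, so t³ ≡ 13 (mod 16).

(⟸) Conversely, suppose t³ ≡ 13 (mod 16). The only residue r in {0, …, 15} with r³ ≡ 13 (mod 16) is r = 5, so t ≡ 5 (mod 16).

Both directions hold.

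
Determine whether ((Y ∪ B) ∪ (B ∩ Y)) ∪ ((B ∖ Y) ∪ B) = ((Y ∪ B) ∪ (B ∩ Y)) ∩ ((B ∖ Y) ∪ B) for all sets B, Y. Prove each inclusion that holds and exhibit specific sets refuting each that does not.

(⊆) fails; (⊇) holds.

(⟹) This inclusion fails. Take B = ∅, Y = {1}; then 1 ∈ ((Y ∪ B) ∪ (B ∩ Y)) ∪ ((B ∖ Y) ∪ B) but 1 ∉ ((Y ∪ B) ∪ (B ∩ Y)) ∩ ((B ∖ Y) ∪ B).

(⟸) Let x ∈ ((Y ∪ B) ∪ (B ∩ Y)) ∩ ((B ∖ Y) ∪ B). Then either x ∈ B and x ∉ Y; or x ∈ B ∩ Y. In each case x ∈ ((Y ∪ B) ∪ (B ∩ Y)) ∪ ((B ∖ Y) ∪ B), so ((Y ∪ B) ∪ (B ∩ Y)) ∩ ((B ∖ Y) ∪ B) ⊆ ((Y ∪ B) ∪ (B ∩ Y)) ∪ ((B ∖ Y) ∪ B).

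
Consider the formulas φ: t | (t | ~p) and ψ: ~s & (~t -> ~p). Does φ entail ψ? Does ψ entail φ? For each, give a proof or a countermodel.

(⇒) This fails. Under s = T, p = F, t = F, the left side is true but the right side is false.

(⇐) Assume the antecedent. If p is true, the antecedent forces (s = F, p = T, t = T), and t | (t | ~p) holds there. If p is false, t | (t | ~p) reduces to true regardless of the other variables. Either way t | (t | ~p) holds.

Not equivalent: only (⇐) holds.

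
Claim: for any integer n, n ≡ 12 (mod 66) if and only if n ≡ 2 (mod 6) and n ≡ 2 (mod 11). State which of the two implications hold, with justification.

Neither implication holds.

(⇒) This fails: n = 12 gives 12 ≡ 12 (mod 66) but 12 ≡ 0 (mod 6), so the conjunction on the right does not hold.

(⇐) This fails: n = 2 satisfies both congruences on the right (2 ≡ 2 mod 6 and 2 ≡ 2 mod 11) yet 2 ≡ 2 (mod 66), not 12.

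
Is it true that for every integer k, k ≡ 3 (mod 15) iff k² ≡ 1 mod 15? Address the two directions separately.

Neither direction holds.

(⇒) This fails: take k = 3. Then 3 ≡ 3 (mod 15), but 3² = 9 ≡ 9 (mod 15), not 1.

(⇐) This fails: take k = 1. Then 1² = 1 ≡ 1 (mod 15), yet 1 ≡ 1 (mod 15), not 3.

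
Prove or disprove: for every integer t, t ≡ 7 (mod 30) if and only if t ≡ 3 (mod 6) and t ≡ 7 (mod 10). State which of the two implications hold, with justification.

(→) This fails: t = 7 gives 7 ≡ 7 (mod 30) but 7 ≡ 1 (mod 6), so the conjunction on the right does not hold.

(←) This fails: t = 27 satisfies both congruences on the right (27 ≡ 3 mod 6 and 27 ≡ 7 mod 10) yet 27 ≡ 27 (mod 30), not 7.

Neither direction holds.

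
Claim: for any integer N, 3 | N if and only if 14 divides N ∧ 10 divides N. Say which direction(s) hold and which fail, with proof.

(⇒) This fails: take N = 3. Certainly 3 ∣ 3, but 14 ∤ 3.

(⇐) This fails: take N = 70. Both 14 ∣ 70 and 10 ∣ 70, yet 70 is not a multiple of 3 (since 70 = 23·3 + 1), so 3 ∤ 70.

Neither implication holds.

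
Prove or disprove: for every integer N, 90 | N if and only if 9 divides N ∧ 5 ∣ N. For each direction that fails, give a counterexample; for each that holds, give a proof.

(⇐) This fails: take N = 45. Both 9 ∣ 45 and 5 ∣ 45, yet 45 is not a multiple of 90 (since 45 = 0·90 + 45), so 90 ∤ 45.

(⇒) If 90 ∣ N, write N = 90q. Since 90 = 10·9, N = 9·(10q), so 9 ∣ N; and since 90 = 18·5, N = 5·(18q), so 5 ∣ N.

Only the forward implication holds.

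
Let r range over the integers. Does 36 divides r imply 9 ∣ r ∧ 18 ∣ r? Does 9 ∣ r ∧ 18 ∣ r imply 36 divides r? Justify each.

(⟹) If 36 ∣ r, write r = 36q. Since 36 = 4·9, r = 9·(4q), so 9 ∣ r; and since 36 = 2·18, r = 18·(2q), so 18 ∣ r.

(⟸) This fails: take r = 18. Both 9 ∣ 18 and 18 ∣ 18, yet 18 is not a multiple of 36 (since 18 = 0·36 + 18), so 36 ∤ 18.

(⇒) holds; (⇐) fails.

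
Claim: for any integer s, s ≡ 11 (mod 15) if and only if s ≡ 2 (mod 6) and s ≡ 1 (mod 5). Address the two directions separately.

(⟸) If s ≡ 2 (mod 6) and s ≡ 1 (mod 5), then by the Chinese remainder theorem s ≡ 26 (mod 30). Since 26 ≡ 11 (mod 15) and 15 ∣ 30, we get s ≡ 11 (mod 15).

(⟹) This fails: s = 11 gives 11 ≡ 11 (mod 15) but 11 ≡ 5 (mod 6), so the conjunction on the right does not hold.

(⇒) fails; (⇐) holds.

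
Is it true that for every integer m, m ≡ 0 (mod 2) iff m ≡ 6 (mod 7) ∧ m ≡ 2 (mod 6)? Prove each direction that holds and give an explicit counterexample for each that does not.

Only the reverse direction holds.

(→) This fails: m = 0 gives 0 ≡ 0 (mod 2) but 0 ≡ 0 (mod 7), so the conjunction on the right does not hold.

(←) Conversely, if m ≡ 6 (mod 7) and m ≡ 2 (mod 6), then by the Chinese remainder theorem m ≡ 20 (mod 42). Since 20 ≡ 0 (mod 2) and 2 ∣ 42, we get m ≡ 0 (mod 2).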